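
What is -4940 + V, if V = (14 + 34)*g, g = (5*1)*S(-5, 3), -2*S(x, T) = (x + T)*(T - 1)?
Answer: -4460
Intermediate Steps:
S(x, T) = -(-1 + T)*(T + x)/2 (S(x, T) = -(x + T)*(T - 1)/2 = -(T + x)*(-1 + T)/2 = -(-1 + T)*(T + x)/2)
g = 10 (g = (5*1)*((1/2)*3 + (1/2)*(-5) - 1/2*3**2 - 1/2*3*(-5)) = 5*(3/2 - 5/2 - 1/2*9 + 15/2) = 5*(3/2 - 5/2 - 9/2 + 15/2) = 5*2 = 10)
V = 480 (V = (14 + 34)*10 = 48*10 = 480)
-4940 + V = -4940 + 480 = -4460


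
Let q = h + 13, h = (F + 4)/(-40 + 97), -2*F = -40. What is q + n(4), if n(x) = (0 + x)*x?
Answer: 559/19 ≈ 29.421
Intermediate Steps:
F = 20 (F = -½*(-40) = 20)
h = 8/19 (h = (20 + 4)/(-40 + 97) = 24/57 = 24*(1/57) = 8/19 ≈ 0.42105)
q = 255/19 (q = 8/19 + 13 = 255/19 ≈ 13.421)
n(x) = x² (n(x) = x*x = x²)
q + n(4) = 255/19 + 4² = 255/19 + 16 = 559/19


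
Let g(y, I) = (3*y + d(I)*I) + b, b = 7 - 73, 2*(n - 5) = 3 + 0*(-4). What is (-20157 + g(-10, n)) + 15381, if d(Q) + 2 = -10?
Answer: -4950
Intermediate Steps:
d(Q) = -12 (d(Q) = -2 - 10 = -12)
n = 13/2 (n = 5 + (3 + 0*(-4))/2 = 5 + (3 + 0)/2 = 5 + (½)*3 = 5 + 3/2 = 13/2 ≈ 6.5000)
b = -66
g(y, I) = -66 - 12*I + 3*y (g(y, I) = (3*y - 12*I) - 66 = (-12*I + 3*y) - 66 = -66 - 12*I + 3*y)
(-20157 + g(-10, n)) + 15381 = (-20157 + (-66 - 12*13/2 + 3*(-10))) + 15381 = (-20157 + (-66 - 78 - 30)) + 15381 = (-20157 - 174) + 15381 = -20331 + 15381 = -4950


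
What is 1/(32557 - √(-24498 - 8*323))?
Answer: 32557/1059985331 + I*√27082/1059985331 ≈ 3.0715e-5 + 1.5525e-7*I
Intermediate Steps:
1/(32557 - √(-24498 - 8*323)) = 1/(32557 - √(-24498 - 2584)) = 1/(32557 - √(-27082)) = 1/(32557 - I*√27082)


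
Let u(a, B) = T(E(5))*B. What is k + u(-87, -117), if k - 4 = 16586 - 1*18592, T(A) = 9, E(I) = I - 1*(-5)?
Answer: -3055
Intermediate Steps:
E(I) = 5 + I (E(I) = I + 5 = 5 + I)
u(a, B) = 9*B
k = -2002 (k = 4 + (16586 - 1*18592) = 4 + (16586 - 18592) = 4 - 2006 = -2002)
k + u(-87, -117) = -2002 + 9*(-117) = -2002 - 1053 = -3055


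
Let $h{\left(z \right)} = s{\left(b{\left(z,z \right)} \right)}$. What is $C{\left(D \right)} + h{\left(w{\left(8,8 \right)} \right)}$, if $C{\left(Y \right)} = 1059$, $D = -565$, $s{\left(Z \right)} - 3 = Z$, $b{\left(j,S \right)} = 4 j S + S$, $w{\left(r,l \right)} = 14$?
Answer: $1860$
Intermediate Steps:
$b{\left(j,S \right)} = S + 4 S j$ ($b{\left(j,S \right)} = 4 S j + S = S + 4 S j$)
$s{\left(Z \right)} = 3 + Z$
$h{\left(z \right)} = 3 + z \left(1 + 4 z\right)$
$C{\left(D \right)} + h{\left(w{\left(8,8 \right)} \right)} = 1059 + \left(3 + 14 \left(1 + 4 \cdot 14\right)\right) = 1059 + \left(3 + 14 \left(1 + 56\right)\right) = 1059 + \left(3 + 14 \cdot 57\right) = 1059 + \left(3 + 798\right) = 1059 + 801 = 1860$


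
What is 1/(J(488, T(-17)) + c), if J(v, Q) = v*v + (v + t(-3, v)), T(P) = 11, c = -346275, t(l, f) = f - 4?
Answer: -1/107159 ≈ -9.3319e-6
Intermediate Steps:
t(l, f) = -4 + f
J(v, Q) = -4 + v² + 2*v (J(v, Q) = v*v + (v + (-4 + v)) = v² + (-4 + 2*v) = -4 + v² + 2*v)
1/(J(488, T(-17)) + c) = 1/((-4 + 488² + 2*488) - 346275) = 1/((-4 + 238144 + 976) - 346275) = 1/(239116 - 346275) = 1/(-107159) = -1/107159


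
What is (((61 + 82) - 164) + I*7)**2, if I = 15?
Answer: 7056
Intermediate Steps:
(((61 + 82) - 164) + I*7)**2 = (((61 + 82) - 164) + 15*7)**2 = ((143 - 164) + 105)**2 = (-21 + 105)**2 = 84**2 = 7056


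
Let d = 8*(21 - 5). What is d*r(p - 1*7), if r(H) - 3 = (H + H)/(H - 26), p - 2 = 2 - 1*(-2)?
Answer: 10624/27 ≈ 393.48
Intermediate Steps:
p = 6 (p = 2 + (2 - 1*(-2)) = 2 + (2 + 2) = 2 + 4 = 6)
d = 128 (d = 8*16 = 128)
r(H) = 3 + 2*H/(-26 + H) (r(H) = 3 + (H + H)/(H - 26) = 3 + (2*H)/(-26 + H) = 3 + 2*H/(-26 + H))
d*r(p - 1*7) = 128*((-78 + 5*(6 - 1*7))/(-26 + (6 - 1*7))) = 128*((-78 + 5*(6 - 7))/(-26 + (6 - 7))) = 128*((-78 + 5*(-1))/(-26 - 1)) = 128*((-78 - 5)/(-27)) = 128*(-1/27*(-83)) = 128*(83/27) = 10624/27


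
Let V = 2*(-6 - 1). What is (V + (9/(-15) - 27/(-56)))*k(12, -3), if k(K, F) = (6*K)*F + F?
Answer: 865707/280 ≈ 3091.8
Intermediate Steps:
k(K, F) = F + 6*F*K (k(K, F) = 6*F*K + F = F + 6*F*K)
V = -14 (V = 2*(-7) = -14)
(V + (9/(-15) - 27/(-56)))*k(12, -3) = (-14 + (9/(-15) - 27/(-56)))*(-3*(1 + 6*12)) = (-14 + (9*(-1/15) - 27*(-1/56)))*(-3*(1 + 72)) = (-14 + (-⅗ + 27/56))*(-3*73) = (-14 - 33/280)*(-219) = -3953/280*(-219) = 865707/280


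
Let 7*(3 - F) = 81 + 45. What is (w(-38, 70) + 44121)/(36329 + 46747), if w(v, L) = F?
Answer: 7351/13846 ≈ 0.53091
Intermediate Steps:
F = -15 (F = 3 - (81 + 45)/7 = 3 - ⅐*126 = 3 - 18 = -15)
w(v, L) = -15
(w(-38, 70) + 44121)/(36329 + 46747) = (-15 + 44121)/(36329 + 46747) = 44106/83076 = 44106*(1/83076) = 7351/13846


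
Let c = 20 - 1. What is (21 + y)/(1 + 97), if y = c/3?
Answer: 41/147 ≈ 0.27891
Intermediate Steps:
c = 19
y = 19/3 ≈ 6.3333
(21 + y)/(1 + 97) = (21 + 19/3)/(1 + 97) = (82/3)/98 = (82/3)*(1/98) = 41/147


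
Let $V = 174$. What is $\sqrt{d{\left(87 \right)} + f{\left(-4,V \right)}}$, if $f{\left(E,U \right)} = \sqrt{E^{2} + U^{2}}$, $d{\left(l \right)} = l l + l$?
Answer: $\sqrt{7656 + 2 \sqrt{7573}} \approx 88.488$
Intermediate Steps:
$d{\left(l \right)} = l + l^{2}$ ($d{\left(l \right)} = l^{2} + l = l + l^{2}$)
$\sqrt{d{\left(87 \right)} + f{\left(-4,V \right)}} = \sqrt{87 \left(1 + 87\right) + \sqrt{\left(-4\right)^{2} + 174^{2}}} = \sqrt{87 \cdot 88 + \sqrt{16 + 30276}} = \sqrt{7656 + \sqrt{30292}} = \sqrt{7656 + 2 \sqrt{7573}}$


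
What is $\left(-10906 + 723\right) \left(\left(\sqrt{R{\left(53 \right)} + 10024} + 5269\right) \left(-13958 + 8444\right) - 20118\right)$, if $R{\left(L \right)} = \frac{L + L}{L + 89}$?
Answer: $296054269272 + \frac{56149062 \sqrt{50534747}}{71} \approx 3.0168 \cdot 10^{11}$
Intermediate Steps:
$R{\left(L \right)} = \frac{2 L}{89 + L}$
$\left(-10906 + 723\right) \left(\left(\sqrt{R{\left(53 \right)} + 10024} + 5269\right) \left(-13958 + 8444\right) - 20118\right) = \left(-10906 + 723\right) \left(\left(\sqrt{2 \cdot 53 \frac{1}{89 + 53} + 10024} + 5269\right) \left(-13958 + 8444\right) - 20118\right) = - 10183 \left(\left(\sqrt{2 \cdot 53 \cdot \frac{1}{142} + 10024} + 5269\right) \left(-5514\right) - 20118\right) = - 10183 \left(\left(\sqrt{\frac{53}{71} + 10024} + 5269\right) \left(-5514\right) - 20118\right) = - 10183 \left(\left(\sqrt{\frac{711757}{71}} + 5269\right) \left(-5514\right) - 20118\right) = - 10183 \left(\left(\frac{\sqrt{50534747}}{71} + 5269\right) \left(-5514\right) - 20118\right) = - 10183 \left(\left(5269 + \frac{\sqrt{50534747}}{71}\right) \left(-5514\right) - 20118\right) = - 10183 \left(\left(-29053266 - \frac{5514 \sqrt{50534747}}{71}\right) - 20118\right) = - 10183 \left(-29073384 - \frac{5514 \sqrt{50534747}}{71}\right) = 296054269272 + \frac{56149062 \sqrt{50534747}}{71}$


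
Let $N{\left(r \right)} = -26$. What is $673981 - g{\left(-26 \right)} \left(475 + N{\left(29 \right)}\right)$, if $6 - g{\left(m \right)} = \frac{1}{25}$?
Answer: $\frac{16782624}{25} \approx 6.7131 \cdot 10^{5}$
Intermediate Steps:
$g{\left(m \right)} = \frac{149}{25}$ ($g{\left(m \right)} = 6 - \frac{1}{25} = \frac{149}{25}$)
$673981 - g{\left(-26 \right)} \left(475 + N{\left(29 \right)}\right) = 673981 - \frac{149 \left(475 - 26\right)}{25} = 673981 - \frac{149}{25} \cdot 449 = 673981 - \frac{66901}{25} = \frac{16782624}{25}$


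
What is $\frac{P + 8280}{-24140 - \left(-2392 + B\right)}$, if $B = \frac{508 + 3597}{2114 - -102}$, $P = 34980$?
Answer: $- \frac{31954720}{16065891} \approx -1.989$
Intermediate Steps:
$B = \frac{4105}{2216}$ ($B = \frac{4105}{2114 + 102} = \frac{4105}{2216} \approx 1.8524$)
$\frac{P + 8280}{-24140 - \left(-2392 + B\right)} = \frac{34980 + 8280}{-24140 + \left(2392 - \frac{4105}{2216}\right)} = \frac{43260}{-24140 + \left(2392 - \frac{4105}{2216}\right)} = \frac{43260}{-24140 + \frac{5296567}{2216}} = \frac{43260}{- \frac{48197673}{2216}} = 43260 \left(- \frac{2216}{48197673}\right) = - \frac{31954720}{16065891}$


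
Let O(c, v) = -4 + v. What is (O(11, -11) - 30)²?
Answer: 2025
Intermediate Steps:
(O(11, -11) - 30)² = ((-4 - 11) - 30)² = (-15 - 30)² = (-45)² = 2025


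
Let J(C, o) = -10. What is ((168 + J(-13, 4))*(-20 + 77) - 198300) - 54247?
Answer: -243541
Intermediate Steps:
((168 + J(-13, 4))*(-20 + 77) - 198300) - 54247 = ((168 - 10)*(-20 + 77) - 198300) - 54247 = (158*57 - 198300) - 54247 = (9006 - 198300) - 54247 = -189294 - 54247 = -243541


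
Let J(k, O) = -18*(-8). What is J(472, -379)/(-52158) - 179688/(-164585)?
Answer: 1558077744/1430737405 ≈ 1.0890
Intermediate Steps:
J(k, O) = 144
J(472, -379)/(-52158) - 179688/(-164585) = 144/(-52158) - 179688/(-164585) = 144*(-1/52158) - 179688*(-1/164585) = -24/8693 + 179688/164585 = 1558077744/1430737405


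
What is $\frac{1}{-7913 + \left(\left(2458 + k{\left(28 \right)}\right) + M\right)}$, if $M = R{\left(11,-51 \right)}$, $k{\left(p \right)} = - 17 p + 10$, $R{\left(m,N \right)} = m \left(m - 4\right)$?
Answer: $- \frac{1}{5844} \approx -0.00017112$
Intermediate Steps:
$R{\left(m,N \right)} = m \left(-4 + m\right)$
$k{\left(p \right)} = 10 - 17 p$
$M = 77$ ($M = 11 \left(-4 + 11\right) = 11 \cdot 7 = 77$)
$\frac{1}{-7913 + \left(\left(2458 + k{\left(28 \right)}\right) + M\right)} = \frac{1}{-7913 + \left(\left(2458 + \left(10 - 476\right)\right) + 77\right)} = \frac{1}{-7913 + \left(\left(2458 - 466\right) + 77\right)} = \frac{1}{-7913 + \left(1992 + 77\right)} = \frac{1}{-7913 + 2069} = \frac{1}{-5844} = - \frac{1}{5844}$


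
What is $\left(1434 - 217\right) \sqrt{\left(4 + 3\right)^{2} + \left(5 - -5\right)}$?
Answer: $1217 \sqrt{59} \approx 9348.0$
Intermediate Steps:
$\left(1434 - 217\right) \sqrt{\left(4 + 3\right)^{2} + \left(5 - -5\right)} = \left(1434 - 217\right) \sqrt{7^{2} + \left(5 + 5\right)} = 1217 \sqrt{49 + 10} = 1217 \sqrt{59}$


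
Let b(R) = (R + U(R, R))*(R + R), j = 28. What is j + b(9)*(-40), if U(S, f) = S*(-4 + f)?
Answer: -38852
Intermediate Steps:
b(R) = 2*R*(R + R*(-4 + R)) (b(R) = (R + R*(-4 + R))*(R + R) = (R + R*(-4 + R))*(2*R) = 2*R*(R + R*(-4 + R)))
j + b(9)*(-40) = 28 + (2*9²*(-3 + 9))*(-40) = 28 + (2*81*6)*(-40) = 28 + 972*(-40) = 28 - 38880 = -38852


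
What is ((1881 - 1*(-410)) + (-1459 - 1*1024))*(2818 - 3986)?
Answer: 224256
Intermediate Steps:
((1881 - 1*(-410)) + (-1459 - 1*1024))*(2818 - 3986) = ((1881 + 410) + (-1459 - 1024))*(-1168) = (2291 - 2483)*(-1168) = -192*(-1168) = 224256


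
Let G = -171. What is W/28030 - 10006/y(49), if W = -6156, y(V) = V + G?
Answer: 69929287/854915 ≈ 81.797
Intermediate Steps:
y(V) = -171 + V (y(V) = V - 171 = -171 + V)
W/28030 - 10006/y(49) = -6156/28030 - 10006/(-171 + 49) = -6156*1/28030 - 10006/(-122) = -3078/14015 - 10006*(-1/122) = -3078/14015 + 5003/61 = 69929287/854915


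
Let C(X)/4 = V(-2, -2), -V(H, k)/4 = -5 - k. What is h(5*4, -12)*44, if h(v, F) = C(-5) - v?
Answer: 1232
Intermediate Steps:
V(H, k) = 20 + 4*k (V(H, k) = -4*(-5 - k) = 20 + 4*k)
C(X) = 48 (C(X) = 4*(20 + 4*(-2)) = 4*(20 - 8) = 4*12 = 48)
h(v, F) = 48 - v
h(5*4, -12)*44 = (48 - 5*4)*44 = (48 - 1*20)*44 = (48 - 20)*44 = 28*44 = 1232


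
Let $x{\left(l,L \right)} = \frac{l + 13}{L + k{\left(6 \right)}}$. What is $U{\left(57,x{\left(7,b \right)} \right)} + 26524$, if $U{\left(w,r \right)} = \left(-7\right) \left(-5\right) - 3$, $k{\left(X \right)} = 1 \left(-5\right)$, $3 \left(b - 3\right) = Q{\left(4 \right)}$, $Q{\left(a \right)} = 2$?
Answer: $26556$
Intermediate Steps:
$b = \frac{11}{3}$ ($b = 3 + \frac{1}{3} \cdot 2 = 3 + \frac{2}{3} = \frac{11}{3} \approx 3.6667$)
$k{\left(X \right)} = -5$
$x{\left(l,L \right)} = \frac{13 + l}{-5 + L}$ ($x{\left(l,L \right)} = \frac{l + 13}{L - 5} = \frac{13 + l}{-5 + L}$)
$U{\left(w,r \right)} = 32$ ($U{\left(w,r \right)} = 35 - 3 = 32$)
$U{\left(57,x{\left(7,b \right)} \right)} + 26524 = 32 + 26524 = 26556$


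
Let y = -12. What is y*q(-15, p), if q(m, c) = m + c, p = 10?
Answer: 60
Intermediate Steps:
q(m, c) = c + m
y*q(-15, p) = -12*(10 - 15) = -12*(-5) = 60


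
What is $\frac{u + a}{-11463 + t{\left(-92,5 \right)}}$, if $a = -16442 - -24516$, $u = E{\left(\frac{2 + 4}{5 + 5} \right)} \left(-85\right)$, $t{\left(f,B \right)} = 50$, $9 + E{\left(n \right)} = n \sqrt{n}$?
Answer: $- \frac{8839}{11413} + \frac{51 \sqrt{15}}{57065} \approx -0.77101$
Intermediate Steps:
$E{\left(n \right)} = -9 + n^{\frac{3}{2}}$ ($E{\left(n \right)} = -9 + n \sqrt{n} = -9 + n^{\frac{3}{2}}$)
$u = 765 - \frac{51 \sqrt{15}}{5}$ ($u = \left(-9 + \left(\frac{2 + 4}{5 + 5}\right)^{\frac{3}{2}}\right) \left(-85\right) = \left(-9 + \left(\frac{6}{10}\right)^{\frac{3}{2}}\right) \left(-85\right) = \left(-9 + \left(6 \cdot \frac{1}{10}\right)^{\frac{3}{2}}\right) \left(-85\right) = \left(-9 + \left(\frac{3}{5}\right)^{\frac{3}{2}}\right) \left(-85\right) = \left(-9 + \frac{3 \sqrt{15}}{25}\right) \left(-85\right) = 765 - \frac{51 \sqrt{15}}{5} \approx 725.5$)
$a = 8074$ ($a = -16442 + 24516 = 8074$)
$\frac{u + a}{-11463 + t{\left(-92,5 \right)}} = \frac{\left(765 - \frac{51 \sqrt{15}}{5}\right) + 8074}{-11463 + 50} = \frac{8839 - \frac{51 \sqrt{15}}{5}}{-11413} = \left(8839 - \frac{51 \sqrt{15}}{5}\right) \left(- \frac{1}{11413}\right) = - \frac{8839}{11413} + \frac{51 \sqrt{15}}{57065}$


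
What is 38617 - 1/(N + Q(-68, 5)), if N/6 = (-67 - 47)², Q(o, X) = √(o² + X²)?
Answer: 234801088586983/6080251927 + √4649/6080251927 ≈ 38617.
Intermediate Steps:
Q(o, X) = √(X² + o²)
N = 77976 (N = 6*(-67 - 47)² = 6*(-114)² = 6*12996 = 77976)
38617 - 1/(N + Q(-68, 5)) = 38617 - 1/(77976 + √(5² + (-68)²)) = 38617 - 1/(77976 + √(25 + 4624)) = 38617 - 1/(77976 + √4649)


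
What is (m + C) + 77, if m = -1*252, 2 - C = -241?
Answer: 68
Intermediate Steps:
C = 243 (C = 2 - 1*(-241) = 2 + 241 = 243)
m = -252
(m + C) + 77 = (-252 + 243) + 77 = -9 + 77 = 68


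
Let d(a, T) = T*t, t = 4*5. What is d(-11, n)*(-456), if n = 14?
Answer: -127680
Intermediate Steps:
t = 20
d(a, T) = 20*T (d(a, T) = T*20 = 20*T)
d(-11, n)*(-456) = (20*14)*(-456) = 280*(-456) = -127680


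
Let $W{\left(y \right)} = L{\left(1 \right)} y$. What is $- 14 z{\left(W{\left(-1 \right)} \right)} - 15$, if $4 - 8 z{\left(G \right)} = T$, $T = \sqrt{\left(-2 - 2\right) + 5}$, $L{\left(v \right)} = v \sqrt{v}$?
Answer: $- \frac{81}{4} \approx -20.25$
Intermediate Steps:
$L{\left(v \right)} = v^{\frac{3}{2}}$
$W{\left(y \right)} = y$ ($W{\left(y \right)} = 1^{\frac{3}{2}} y = 1 y = y$)
$T = 1$ ($T = \sqrt{-4 + 5} = \sqrt{1} = 1$)
$z{\left(G \right)} = \frac{3}{8}$ ($z{\left(G \right)} = \frac{1}{2} - \frac{1}{8} = \frac{3}{8}$)
$- 14 z{\left(W{\left(-1 \right)} \right)} - 15 = \left(-14\right) \frac{3}{8} - 15 = - \frac{21}{4} - 15 = - \frac{81}{4}$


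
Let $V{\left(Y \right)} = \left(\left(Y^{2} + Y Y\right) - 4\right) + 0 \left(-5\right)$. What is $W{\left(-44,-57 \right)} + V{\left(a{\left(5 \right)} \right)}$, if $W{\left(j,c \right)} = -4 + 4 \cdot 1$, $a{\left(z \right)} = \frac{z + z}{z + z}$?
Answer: $-2$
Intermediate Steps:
$a{\left(z \right)} = 1$ ($a{\left(z \right)} = \frac{2 z}{2 z} = 2 z \frac{1}{2 z} = 1$)
$W{\left(j,c \right)} = 0$ ($W{\left(j,c \right)} = -4 + 4 = 0$)
$V{\left(Y \right)} = -4 + 2 Y^{2}$ ($V{\left(Y \right)} = \left(\left(Y^{2} + Y^{2}\right) - 4\right) + 0 = \left(2 Y^{2} - 4\right) + 0 = \left(-4 + 2 Y^{2}\right) + 0 = -4 + 2 Y^{2}$)
$W{\left(-44,-57 \right)} + V{\left(a{\left(5 \right)} \right)} = 0 - \left(4 - 2 \cdot 1^{2}\right) = 0 + \left(-4 + 2 \cdot 1\right) = 0 + \left(-4 + 2\right) = 0 - 2 = -2$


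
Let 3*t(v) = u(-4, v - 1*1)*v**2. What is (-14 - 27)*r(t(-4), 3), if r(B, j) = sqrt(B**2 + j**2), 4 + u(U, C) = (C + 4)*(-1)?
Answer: -41*sqrt(265) ≈ -667.43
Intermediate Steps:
u(U, C) = -8 - C (u(U, C) = -4 + (C + 4)*(-1) = -4 + (4 + C)*(-1) = -4 + (-4 - C) = -8 - C)
t(v) = v**2*(-7 - v)/3 (t(v) = ((-8 - (v - 1*1))*v**2)/3 = ((-8 - (v - 1))*v**2)/3 = ((-8 - (-1 + v))*v**2)/3 = ((-8 + (1 - v))*v**2)/3 = ((-7 - v)*v**2)/3 = (v**2*(-7 - v))/3 = v**2*(-7 - v)/3)
(-14 - 27)*r(t(-4), 3) = (-14 - 27)*sqrt(((1/3)*(-4)**2*(-7 - 1*(-4)))**2 + 3**2) = -41*sqrt(((1/3)*16*(-7 + 4))**2 + 9) = -41*sqrt(((1/3)*16*(-3))**2 + 9) = -41*sqrt((-16)**2 + 9) = -41*sqrt(256 + 9) = -41*sqrt(265)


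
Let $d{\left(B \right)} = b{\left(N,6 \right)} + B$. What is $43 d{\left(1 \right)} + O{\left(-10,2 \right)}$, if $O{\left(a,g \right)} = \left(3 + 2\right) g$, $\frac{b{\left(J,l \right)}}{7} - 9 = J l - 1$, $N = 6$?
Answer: $13297$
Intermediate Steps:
$b{\left(J,l \right)} = 56 + 7 J l$ ($b{\left(J,l \right)} = 63 + 7 \left(J l - 1\right) = 63 + 7 \left(-1 + J l\right) = 63 + \left(-7 + 7 J l\right) = 56 + 7 J l$)
$O{\left(a,g \right)} = 5 g$
$d{\left(B \right)} = 308 + B$ ($d{\left(B \right)} = \left(56 + 7 \cdot 6 \cdot 6\right) + B = \left(56 + 252\right) + B = 308 + B$)
$43 d{\left(1 \right)} + O{\left(-10,2 \right)} = 43 \left(308 + 1\right) + 5 \cdot 2 = 43 \cdot 309 + 10 = 13287 + 10 = 13297$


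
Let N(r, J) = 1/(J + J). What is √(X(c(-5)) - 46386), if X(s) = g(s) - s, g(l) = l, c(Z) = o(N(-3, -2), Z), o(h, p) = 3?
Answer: 3*I*√5154 ≈ 215.37*I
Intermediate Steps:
N(r, J) = 1/(2*J)
c(Z) = 3
X(s) = 0 (X(s) = s - s = 0)
√(X(c(-5)) - 46386) = √(0 - 46386) = √(-46386) = 3*I*√5154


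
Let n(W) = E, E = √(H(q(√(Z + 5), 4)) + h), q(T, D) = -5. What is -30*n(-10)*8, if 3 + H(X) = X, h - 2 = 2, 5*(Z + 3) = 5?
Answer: -480*I ≈ -480.0*I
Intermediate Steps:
Z = -2 (Z = -3 + (⅕)*5 = -3 + 1 = -2)
h = 4 (h = 2 + 2 = 4)
H(X) = -3 + X
E = 2*I (E = √((-3 - 5) + 4) = √(-8 + 4) = √(-4) = 2*I ≈ 2.0*I)
n(W) = 2*I
-30*n(-10)*8 = -60*I*8 = -480*I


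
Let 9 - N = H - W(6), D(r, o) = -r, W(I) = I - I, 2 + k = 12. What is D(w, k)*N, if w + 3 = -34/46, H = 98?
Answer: -7654/23 ≈ -332.78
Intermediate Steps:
k = 10 (k = -2 + 12 = 10)
W(I) = 0
w = -86/23 (w = -3 - 34/46 = -3 - 34*1/46 = -3 - 17/23 = -86/23 ≈ -3.7391)
N = -89 (N = 9 - (98 - 1*0) = 9 - (98 + 0) = 9 - 1*98 = 9 - 98 = -89)
D(w, k)*N = -1*(-86/23)*(-89) = (86/23)*(-89) = -7654/23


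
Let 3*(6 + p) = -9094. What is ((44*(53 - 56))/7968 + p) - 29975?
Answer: -65760601/1992 ≈ -33012.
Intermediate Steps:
p = -9112/3 (p = -6 + (⅓)*(-9094) = -6 - 9094/3 = -9112/3 ≈ -3037.3)
((44*(53 - 56))/7968 + p) - 29975 = ((44*(53 - 56))/7968 - 9112/3) - 29975 = ((44*(-3))*(1/7968) - 9112/3) - 29975 = (-132*1/7968 - 9112/3) - 29975 = (-11/664 - 9112/3) - 29975 = -6050401/1992 - 29975 = -65760601/1992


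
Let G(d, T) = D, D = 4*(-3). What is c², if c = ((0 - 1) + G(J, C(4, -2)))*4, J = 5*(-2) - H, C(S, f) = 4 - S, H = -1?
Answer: 2704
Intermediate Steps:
J = -9 (J = 5*(-2) - 1*(-1) = -10 + 1 = -9)
D = -12
G(d, T) = -12
c = -52 (c = ((0 - 1) - 12)*4 = (-1 - 12)*4 = -13*4 = -52)
c² = (-52)² = 2704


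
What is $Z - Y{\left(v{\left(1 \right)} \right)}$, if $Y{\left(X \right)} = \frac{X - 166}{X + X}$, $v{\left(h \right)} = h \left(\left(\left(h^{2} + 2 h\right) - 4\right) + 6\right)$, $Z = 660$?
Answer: $\frac{6761}{10} \approx 676.1$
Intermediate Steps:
$v{\left(h \right)} = h \left(2 + h^{2} + 2 h\right)$ ($v{\left(h \right)} = h \left(\left(-4 + h^{2} + 2 h\right) + 6\right) = h \left(2 + h^{2} + 2 h\right)$)
$Y{\left(X \right)} = \frac{-166 + X}{2 X}$
$Z - Y{\left(v{\left(1 \right)} \right)} = 660 - \frac{-166 + 1 \left(2 + 1^{2} + 2 \cdot 1\right)}{2 \cdot 1 \left(2 + 1^{2} + 2 \cdot 1\right)} = 660 - \frac{-166 + 1 \left(2 + 1 + 2\right)}{2 \cdot 1 \left(2 + 1 + 2\right)} = 660 - \frac{-166 + 1 \cdot 5}{2 \cdot 1 \cdot 5} = 660 - \frac{-166 + 5}{2 \cdot 5} = 660 - \frac{1}{2} \cdot \frac{1}{5} \left(-161\right) = 660 - - \frac{161}{10} = 660 + \frac{161}{10} = \frac{6761}{10}$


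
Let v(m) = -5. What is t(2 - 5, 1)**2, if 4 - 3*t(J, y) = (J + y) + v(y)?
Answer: 121/9 ≈ 13.444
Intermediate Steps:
t(J, y) = 3 - J/3 - y/3 (t(J, y) = 4/3 - ((J + y) - 5)/3 = 4/3 - (-5 + J + y)/3 = 4/3 + (5/3 - J/3 - y/3) = 3 - J/3 - y/3)
t(2 - 5, 1)**2 = (3 - (2 - 5)/3 - 1/3*1)**2 = (3 - 1/3*(-3) - 1/3)**2 = (3 + 1 - 1/3)**2 = (11/3)**2 = 121/9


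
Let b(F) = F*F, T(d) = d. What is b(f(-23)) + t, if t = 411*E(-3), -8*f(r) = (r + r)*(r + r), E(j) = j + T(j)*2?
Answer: 265045/4 ≈ 66261.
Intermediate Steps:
E(j) = 3*j (E(j) = j + j*2 = j + 2*j = 3*j)
f(r) = -r²/2 (f(r) = -(r + r)*(r + r)/8 = -2*r*2*r/8 = -r²/2)
b(F) = F²
t = -3699 (t = 411*(3*(-3)) = 411*(-9) = -3699)
b(f(-23)) + t = (-½*(-23)²)² - 3699 = (-½*529)² - 3699 = (-529/2)² - 3699 = 279841/4 - 3699 = 265045/4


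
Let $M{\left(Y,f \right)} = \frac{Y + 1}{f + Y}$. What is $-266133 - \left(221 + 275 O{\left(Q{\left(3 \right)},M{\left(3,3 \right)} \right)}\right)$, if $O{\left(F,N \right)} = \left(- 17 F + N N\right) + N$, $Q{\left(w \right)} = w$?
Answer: $- \frac{2273711}{9} \approx -2.5263 \cdot 10^{5}$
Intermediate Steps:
$M{\left(Y,f \right)} = \frac{1 + Y}{Y + f}$
$O{\left(F,N \right)} = N + N^{2} - 17 F$ ($O{\left(F,N \right)} = \left(- 17 F + N^{2}\right) + N = \left(N^{2} - 17 F\right) + N = N + N^{2} - 17 F$)
$-266133 - \left(221 + 275 O{\left(Q{\left(3 \right)},M{\left(3,3 \right)} \right)}\right) = -266133 - \left(221 + 275 \left(\frac{1 + 3}{3 + 3} + \left(\frac{1 + 3}{3 + 3}\right)^{2} - 51\right)\right) = -266133 - \left(221 + 275 \left(\frac{1}{6} \cdot 4 + \left(\frac{1}{6} \cdot 4\right)^{2} - 51\right)\right) = -266133 - \left(221 + 275 \left(\frac{2}{3} + \left(\frac{2}{3}\right)^{2} - 51\right)\right) = -266133 - \left(221 + 275 \left(\frac{2}{3} + \frac{4}{9} - 51\right)\right) = -266133 - \left(221 + 275 \left(- \frac{449}{9}\right)\right) = -266133 - \left(221 - \frac{123475}{9}\right) = -266133 - - \frac{121486}{9} = -266133 + \frac{121486}{9} = - \frac{2273711}{9}$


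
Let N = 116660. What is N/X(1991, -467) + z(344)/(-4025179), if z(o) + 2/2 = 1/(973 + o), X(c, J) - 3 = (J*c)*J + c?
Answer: 619004842104368/2301855137467254399 ≈ 0.00026892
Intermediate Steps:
X(c, J) = 3 + c + c*J² (X(c, J) = 3 + ((J*c)*J + c) = 3 + (c*J² + c) = 3 + (c + c*J²) = 3 + c + c*J²)
z(o) = -1 + 1/(973 + o)
N/X(1991, -467) + z(344)/(-4025179) = 116660/(3 + 1991 + 1991*(-467)²) + ((-972 - 1*344)/(973 + 344))/(-4025179) = 116660/(3 + 1991 + 1991*218089) + ((-972 - 344)/1317)*(-1/4025179) = 116660/(3 + 1991 + 434215199) + ((1/1317)*(-1316))*(-1/4025179) = 116660/434217193 - 1316/1317*(-1/4025179) = 116660*(1/434217193) + 1316/5301160743 = 116660/434217193 + 1316/5301160743 = 619004842104368/2301855137467254399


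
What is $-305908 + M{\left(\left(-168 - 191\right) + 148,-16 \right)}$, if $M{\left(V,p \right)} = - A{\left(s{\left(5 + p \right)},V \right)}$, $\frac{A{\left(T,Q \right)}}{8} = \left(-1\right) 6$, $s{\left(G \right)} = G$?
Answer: $-305860$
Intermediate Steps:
$A{\left(T,Q \right)} = -48$ ($A{\left(T,Q \right)} = 8 \left(\left(-1\right) 6\right) = 8 \left(-6\right) = -48$)
$M{\left(V,p \right)} = 48$ ($M{\left(V,p \right)} = \left(-1\right) \left(-48\right) = 48$)
$-305908 + M{\left(\left(-168 - 191\right) + 148,-16 \right)} = -305908 + 48 = -305860$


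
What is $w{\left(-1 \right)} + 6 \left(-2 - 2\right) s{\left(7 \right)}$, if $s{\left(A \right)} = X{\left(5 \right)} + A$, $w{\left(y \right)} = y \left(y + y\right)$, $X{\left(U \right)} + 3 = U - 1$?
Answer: $-190$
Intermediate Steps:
$X{\left(U \right)} = -4 + U$ ($X{\left(U \right)} = -3 + \left(U - 1\right) = -3 + \left(-1 + U\right) = -4 + U$)
$w{\left(y \right)} = 2 y^{2}$ ($w{\left(y \right)} = y 2 y = 2 y^{2}$)
$s{\left(A \right)} = 1 + A$ ($s{\left(A \right)} = \left(-4 + 5\right) + A = 1 + A$)
$w{\left(-1 \right)} + 6 \left(-2 - 2\right) s{\left(7 \right)} = 2 \left(-1\right)^{2} + 6 \left(-2 - 2\right) \left(1 + 7\right) = 2 \cdot 1 + 6 \left(-4\right) 8 = 2 - 192 = -190$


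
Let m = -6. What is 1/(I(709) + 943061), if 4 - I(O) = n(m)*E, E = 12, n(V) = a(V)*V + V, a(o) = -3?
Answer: 1/942921 ≈ 1.0605e-6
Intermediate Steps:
n(V) = -2*V (n(V) = -3*V + V = -2*V)
I(O) = -140 (I(O) = 4 - (-2*(-6))*12 = 4 - 12*12 = 4 - 1*144 = 4 - 144 = -140)
1/(I(709) + 943061) = 1/(-140 + 943061) = 1/942921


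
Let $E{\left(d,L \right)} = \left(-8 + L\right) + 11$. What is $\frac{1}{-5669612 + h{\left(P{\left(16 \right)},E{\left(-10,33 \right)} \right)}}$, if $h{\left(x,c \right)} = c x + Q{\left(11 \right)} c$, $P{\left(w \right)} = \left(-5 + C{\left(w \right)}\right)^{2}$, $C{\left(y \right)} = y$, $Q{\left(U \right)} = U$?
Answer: $- \frac{1}{5664860} \approx -1.7653 \cdot 10^{-7}$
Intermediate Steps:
$E{\left(d,L \right)} = 3 + L$
$P{\left(w \right)} = \left(-5 + w\right)^{2}$
$h{\left(x,c \right)} = 11 c + c x$ ($h{\left(x,c \right)} = c x + 11 c = 11 c + c x$)
$\frac{1}{-5669612 + h{\left(P{\left(16 \right)},E{\left(-10,33 \right)} \right)}} = \frac{1}{-5669612 + \left(3 + 33\right) \left(11 + \left(-5 + 16\right)^{2}\right)} = \frac{1}{-5669612 + 36 \left(11 + 11^{2}\right)} = \frac{1}{-5669612 + 36 \left(11 + 121\right)} = \frac{1}{-5669612 + 36 \cdot 132} = \frac{1}{-5669612 + 4752} = \frac{1}{-5664860} = - \frac{1}{5664860}$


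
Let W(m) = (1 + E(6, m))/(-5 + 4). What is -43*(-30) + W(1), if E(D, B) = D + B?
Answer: 1282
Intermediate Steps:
E(D, B) = B + D
W(m) = -7 - m (W(m) = (1 + (m + 6))/(-5 + 4) = (1 + (6 + m))/(-1) = (7 + m)*(-1) = -7 - m)
-43*(-30) + W(1) = -43*(-30) + (-7 - 1*1) = 1290 + (-7 - 1) = 1290 - 8 = 1282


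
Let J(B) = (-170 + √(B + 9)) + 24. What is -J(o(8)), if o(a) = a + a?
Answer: 141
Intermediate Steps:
o(a) = 2*a
J(B) = -146 + √(9 + B) (J(B) = (-170 + √(9 + B)) + 24 = -146 + √(9 + B))
-J(o(8)) = -(-146 + √(9 + 2*8)) = -(-146 + √(9 + 16)) = -(-146 + √25) = -(-146 + 5) = -1*(-141) = 141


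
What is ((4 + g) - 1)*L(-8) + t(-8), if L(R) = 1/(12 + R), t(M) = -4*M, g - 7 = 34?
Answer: 43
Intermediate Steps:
g = 41 (g = 7 + 34 = 41)
((4 + g) - 1)*L(-8) + t(-8) = ((4 + 41) - 1)/(12 - 8) - 4*(-8) = (45 - 1)/4 + 32 = 44*(¼) + 32 = 11 + 32 = 43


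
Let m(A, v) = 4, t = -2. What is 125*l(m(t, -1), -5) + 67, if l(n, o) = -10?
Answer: -1183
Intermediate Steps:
125*l(m(t, -1), -5) + 67 = 125*(-10) + 67 = -1250 + 67 = -1183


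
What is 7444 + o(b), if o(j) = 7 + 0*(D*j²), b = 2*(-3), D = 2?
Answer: 7451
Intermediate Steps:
b = -6
o(j) = 7 (o(j) = 7 + 0*(2*j²) = 7 + 0 = 7)
7444 + o(b) = 7444 + 7 = 7451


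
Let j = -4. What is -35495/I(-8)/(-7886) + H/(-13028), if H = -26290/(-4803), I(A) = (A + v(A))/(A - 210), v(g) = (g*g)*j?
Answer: 20172218930095/5427999443064 ≈ 3.7163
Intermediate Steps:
v(g) = -4*g² (v(g) = (g*g)*(-4) = g²*(-4) = -4*g²)
I(A) = (A - 4*A²)/(-210 + A) (I(A) = (A - 4*A²)/(A - 210) = (A - 4*A²)/(-210 + A))
H = 26290/4803 (H = -26290*(-1/4803) = 26290/4803 ≈ 5.4737)
-35495/I(-8)/(-7886) + H/(-13028) = -35495*(-(-210 - 8)/(8*(1 - 4*(-8))))/(-7886) + (26290/4803)/(-13028) = -35495*109/(4*(1 + 32))*(-1/7886) + (26290/4803)*(-1/13028) = -35495/((-8*(-1/218)*33))*(-1/7886) - 13145/31286742 = -35495/132/109*(-1/7886) - 13145/31286742 = -35495*109/132*(-1/7886) - 13145/31286742 = -3868955/132*(-1/7886) - 13145/31286742 = 3868955/1040952 - 13145/31286742 = 20172218930095/5427999443064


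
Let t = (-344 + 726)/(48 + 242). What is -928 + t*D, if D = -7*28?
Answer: -171996/145 ≈ -1186.2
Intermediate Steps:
D = -196
t = 191/145 (t = 382/290 = 382*(1/290) = 191/145 ≈ 1.3172)
-928 + t*D = -928 + (191/145)*(-196) = -928 - 37436/145 = -171996/145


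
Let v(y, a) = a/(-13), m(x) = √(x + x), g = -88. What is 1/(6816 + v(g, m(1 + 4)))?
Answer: 575952/3925688827 + 13*√10/7851377654 ≈ 0.00014672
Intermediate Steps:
m(x) = √2*√x (m(x) = √(2*x) = √2*√x)
v(y, a) = -a/13 (v(y, a) = a*(-1/13) = -a/13)
1/(6816 + v(g, m(1 + 4))) = 1/(6816 - √2*√(1 + 4)/13) = 1/(6816 - √2*√5/13) = 1/(6816 - √10/13)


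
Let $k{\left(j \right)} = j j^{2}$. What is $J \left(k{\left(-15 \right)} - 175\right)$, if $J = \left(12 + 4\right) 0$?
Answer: $0$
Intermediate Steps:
$J = 0$ ($J = 16 \cdot 0 = 0$)
$k{\left(j \right)} = j^{3}$
$J \left(k{\left(-15 \right)} - 175\right) = 0 \left(\left(-15\right)^{3} - 175\right) = 0 \left(-3375 - 175\right) = 0 \left(-3550\right) = 0$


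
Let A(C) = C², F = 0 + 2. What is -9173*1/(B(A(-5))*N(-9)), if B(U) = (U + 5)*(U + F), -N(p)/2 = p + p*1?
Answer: -9173/29160 ≈ -0.31457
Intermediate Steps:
F = 2
N(p) = -4*p (N(p) = -2*(p + p*1) = -2*(p + p) = -4*p)
B(U) = (2 + U)*(5 + U) (B(U) = (U + 5)*(U + 2) = (5 + U)*(2 + U) = (2 + U)*(5 + U))
-9173*1/(B(A(-5))*N(-9)) = -9173*1/(36*(10 + ((-5)²)² + 7*(-5)²)) = -9173*1/(36*(10 + 25² + 7*25)) = -9173*1/(36*(10 + 625 + 175)) = -9173/(36*810) = -9173/29160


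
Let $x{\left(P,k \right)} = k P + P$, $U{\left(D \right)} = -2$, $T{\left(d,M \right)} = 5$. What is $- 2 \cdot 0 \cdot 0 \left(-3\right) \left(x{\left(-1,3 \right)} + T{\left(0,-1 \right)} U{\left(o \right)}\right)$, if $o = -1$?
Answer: $0$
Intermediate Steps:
$x{\left(P,k \right)} = P + P k$ ($x{\left(P,k \right)} = P k + P = P + P k$)
$- 2 \cdot 0 \cdot 0 \left(-3\right) \left(x{\left(-1,3 \right)} + T{\left(0,-1 \right)} U{\left(o \right)}\right) = - 2 \cdot 0 \cdot 0 \left(-3\right) \left(- (1 + 3) + 5 \left(-2\right)\right) = \left(-2\right) 0 \left(-3\right) \left(\left(-1\right) 4 - 10\right) = 0 \left(-3\right) \left(-4 - 10\right) = 0 \left(-14\right) = 0$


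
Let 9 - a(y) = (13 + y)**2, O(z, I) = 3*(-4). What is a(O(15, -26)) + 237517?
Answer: 237525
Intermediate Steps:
O(z, I) = -12
a(y) = 9 - (13 + y)**2
a(O(15, -26)) + 237517 = (9 - (13 - 12)**2) + 237517 = (9 - 1*1**2) + 237517 = (9 - 1*1) + 237517 = (9 - 1) + 237517 = 8 + 237517 = 237525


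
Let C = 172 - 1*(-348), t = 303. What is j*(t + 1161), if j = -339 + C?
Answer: 264984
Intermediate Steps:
C = 520 (C = 172 + 348 = 520)
j = 181 (j = -339 + 520 = 181)
j*(t + 1161) = 181*(303 + 1161) = 181*1464 = 264984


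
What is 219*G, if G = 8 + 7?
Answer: 3285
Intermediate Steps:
G = 15
219*G = 219*15 = 3285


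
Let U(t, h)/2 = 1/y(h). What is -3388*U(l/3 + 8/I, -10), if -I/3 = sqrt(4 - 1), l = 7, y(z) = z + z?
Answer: 1694/5 ≈ 338.80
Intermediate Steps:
y(z) = 2*z
I = -3*sqrt(3) (I = -3*sqrt(4 - 1) = -3*sqrt(3) ≈ -5.1962)
U(t, h) = 1/h (U(t, h) = 2/((2*h)) = 2*(1/(2*h)) = 1/h)
-3388*U(l/3 + 8/I, -10) = -3388/(-10) = -3388*(-1/10) = 1694/5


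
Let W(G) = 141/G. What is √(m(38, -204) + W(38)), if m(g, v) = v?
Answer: I*√289218/38 ≈ 14.152*I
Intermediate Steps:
√(m(38, -204) + W(38)) = √(-204 + 141/38) = √(-7611/38) = I*√289218/38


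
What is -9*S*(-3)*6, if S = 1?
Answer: 162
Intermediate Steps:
-9*S*(-3)*6 = -9*1*(-3)*6 = -(-27)*6 = -9*(-18) = 162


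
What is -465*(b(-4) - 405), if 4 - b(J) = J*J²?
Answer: 156705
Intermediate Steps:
b(J) = 4 - J³ (b(J) = 4 - J*J² = 4 - J³)
-465*(b(-4) - 405) = -465*((4 - 1*(-4)³) - 405) = -465*((4 - 1*(-64)) - 405) = -465*((4 + 64) - 405) = -465*(68 - 405) = -465*(-337) = 156705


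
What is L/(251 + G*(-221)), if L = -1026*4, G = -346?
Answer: -4104/76717 ≈ -0.053495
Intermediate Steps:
L = -4104
L/(251 + G*(-221)) = -4104/(251 - 346*(-221)) = -4104/(251 + 76466) = -4104/76717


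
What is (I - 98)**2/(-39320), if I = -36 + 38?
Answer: -1152/4915 ≈ -0.23438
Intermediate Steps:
I = 2
(I - 98)**2/(-39320) = (2 - 98)**2/(-39320) = (-96)**2*(-1/39320) = 9216*(-1/39320) = -1152/4915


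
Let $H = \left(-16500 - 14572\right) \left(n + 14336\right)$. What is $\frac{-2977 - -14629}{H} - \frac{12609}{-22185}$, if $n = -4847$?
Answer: $\frac{35448439}{62374360} \approx 0.56832$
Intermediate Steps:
$H = -294842208$ ($H = \left(-16500 - 14572\right) \left(-4847 + 14336\right) = \left(-31072\right) 9489 = -294842208$)
$\frac{-2977 - -14629}{H} - \frac{12609}{-22185} = \frac{-2977 - -14629}{-294842208} - \frac{12609}{-22185} = \left(-2977 + 14629\right) \left(- \frac{1}{294842208}\right) - - \frac{1401}{2465} = 11652 \left(- \frac{1}{294842208}\right) + \frac{1401}{2465} = - \frac{1}{25304} + \frac{1401}{2465} = \frac{35448439}{62374360}$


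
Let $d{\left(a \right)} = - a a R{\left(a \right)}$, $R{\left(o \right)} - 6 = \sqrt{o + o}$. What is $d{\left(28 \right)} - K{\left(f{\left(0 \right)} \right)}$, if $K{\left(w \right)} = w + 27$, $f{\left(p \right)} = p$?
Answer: $-4731 - 1568 \sqrt{14} \approx -10598.0$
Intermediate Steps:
$K{\left(w \right)} = 27 + w$
$R{\left(o \right)} = 6 + \sqrt{2} \sqrt{o}$ ($R{\left(o \right)} = 6 + \sqrt{o + o} = 6 + \sqrt{2 o} = 6 + \sqrt{2} \sqrt{o}$)
$d{\left(a \right)} = - a^{2} \left(6 + \sqrt{2} \sqrt{a}\right)$ ($d{\left(a \right)} = - a a \left(6 + \sqrt{2} \sqrt{a}\right) = - a^{2} \left(6 + \sqrt{2} \sqrt{a}\right)$)
$d{\left(28 \right)} - K{\left(f{\left(0 \right)} \right)} = 28^{2} \left(-6 - \sqrt{2} \sqrt{28}\right) - \left(27 + 0\right) = 784 \left(-6 - \sqrt{2} \cdot 2 \sqrt{7}\right) - 27 = 784 \left(-6 - 2 \sqrt{14}\right) - 27 = \left(-4704 - 1568 \sqrt{14}\right) - 27 = -4731 - 1568 \sqrt{14}$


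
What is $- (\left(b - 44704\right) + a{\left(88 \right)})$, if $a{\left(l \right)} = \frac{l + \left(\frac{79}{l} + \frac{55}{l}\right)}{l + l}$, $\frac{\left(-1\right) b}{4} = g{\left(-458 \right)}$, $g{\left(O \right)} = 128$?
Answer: $\frac{350148765}{7744} \approx 45216.0$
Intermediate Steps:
$b = -512$ ($b = \left(-4\right) 128 = -512$)
$a{\left(l \right)} = \frac{l + \frac{134}{l}}{2 l}$
$- (\left(b - 44704\right) + a{\left(88 \right)}) = - (\left(-512 - 44704\right) + \left(\frac{1}{2} + \frac{67}{7744}\right)) = - (-45216 + \left(\frac{1}{2} + 67 \cdot \frac{1}{7744}\right)) = - (-45216 + \left(\frac{1}{2} + \frac{67}{7744}\right)) = - (-45216 + \frac{3939}{7744}) = \left(-1\right) \left(- \frac{350148765}{7744}\right) = \frac{350148765}{7744}$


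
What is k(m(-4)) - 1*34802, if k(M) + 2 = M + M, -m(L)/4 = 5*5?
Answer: -35004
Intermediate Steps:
m(L) = -100 (m(L) = -20*5 = -4*25 = -100)
k(M) = -2 + 2*M (k(M) = -2 + (M + M) = -2 + 2*M)
k(m(-4)) - 1*34802 = (-2 + 2*(-100)) - 1*34802 = (-2 - 200) - 34802 = -202 - 34802 = -35004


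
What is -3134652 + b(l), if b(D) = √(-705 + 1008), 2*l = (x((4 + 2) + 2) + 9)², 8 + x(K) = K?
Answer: -3134652 + √303 ≈ -3.1346e+6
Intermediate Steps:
x(K) = -8 + K
l = 81/2 (l = ((-8 + ((4 + 2) + 2)) + 9)²/2 = ((-8 + (6 + 2)) + 9)²/2 = ((-8 + 8) + 9)²/2 = (0 + 9)²/2 = (½)*9² = (½)*81 = 81/2 ≈ 40.500)
b(D) = √303
-3134652 + b(l) = -3134652 + √303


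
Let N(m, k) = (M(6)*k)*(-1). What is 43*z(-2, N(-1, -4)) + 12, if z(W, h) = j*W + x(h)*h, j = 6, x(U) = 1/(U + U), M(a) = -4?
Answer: -965/2 ≈ -482.50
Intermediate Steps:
x(U) = 1/(2*U)
N(m, k) = 4*k (N(m, k) = -4*k*(-1) = 4*k)
z(W, h) = ½ + 6*W (z(W, h) = 6*W + (1/(2*h))*h = 6*W + ½ = ½ + 6*W)
43*z(-2, N(-1, -4)) + 12 = 43*(½ + 6*(-2)) + 12 = 43*(½ - 12) + 12 = 43*(-23/2) + 12 = -989/2 + 12 = -965/2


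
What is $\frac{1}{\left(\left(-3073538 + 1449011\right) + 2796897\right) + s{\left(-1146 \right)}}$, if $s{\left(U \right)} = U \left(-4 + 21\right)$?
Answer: $\frac{1}{1152888} \approx 8.6739 \cdot 10^{-7}$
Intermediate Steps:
$s{\left(U \right)} = 17 U$ ($s{\left(U \right)} = U 17 = 17 U$)
$\frac{1}{\left(\left(-3073538 + 1449011\right) + 2796897\right) + s{\left(-1146 \right)}} = \frac{1}{\left(\left(-3073538 + 1449011\right) + 2796897\right) + 17 \left(-1146\right)} = \frac{1}{\left(-1624527 + 2796897\right) - 19482} = \frac{1}{1172370 - 19482} = \frac{1}{1152888}$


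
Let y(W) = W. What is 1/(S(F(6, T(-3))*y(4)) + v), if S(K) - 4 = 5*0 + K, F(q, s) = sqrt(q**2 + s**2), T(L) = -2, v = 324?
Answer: 41/13368 - sqrt(10)/13368 ≈ 0.0028305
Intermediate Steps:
S(K) = 4 + K (S(K) = 4 + (5*0 + K) = 4 + (0 + K) = 4 + K)
1/(S(F(6, T(-3))*y(4)) + v) = 1/((4 + sqrt(6**2 + (-2)**2)*4) + 324) = 1/((4 + sqrt(36 + 4)*4) + 324) = 1/((4 + sqrt(40)*4) + 324) = 1/((4 + (2*sqrt(10))*4) + 324) = 1/((4 + 8*sqrt(10)) + 324) = 1/(328 + 8*sqrt(10))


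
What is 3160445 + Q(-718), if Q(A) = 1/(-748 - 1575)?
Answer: 7341713734/2323 ≈ 3.1604e+6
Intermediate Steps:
Q(A) = -1/2323 (Q(A) = 1/(-2323) = -1/2323)
3160445 + Q(-718) = 3160445 - 1/2323 = 7341713734/2323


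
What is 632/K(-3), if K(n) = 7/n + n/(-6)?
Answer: -3792/11 ≈ -344.73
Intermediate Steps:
K(n) = 7/n - n/6 (K(n) = 7/n + n*(-1/6) = 7/n - n/6)
632/K(-3) = 632/(7/(-3) - 1/6*(-3)) = 632/(7*(-1/3) + 1/2) = 632/(-7/3 + 1/2) = 632/(-11/6) = 632*(-6/11) = -3792/11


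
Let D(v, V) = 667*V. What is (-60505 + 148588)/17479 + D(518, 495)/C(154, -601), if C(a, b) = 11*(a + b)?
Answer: -161753028/2604371 ≈ -62.108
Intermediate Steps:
C(a, b) = 11*a + 11*b
(-60505 + 148588)/17479 + D(518, 495)/C(154, -601) = (-60505 + 148588)/17479 + (667*495)/(11*154 + 11*(-601)) = 88083*(1/17479) + 330165/(1694 - 6611) = 88083/17479 + 330165/(-4917) = 88083/17479 + 330165*(-1/4917) = 88083/17479 - 10005/149 = -161753028/2604371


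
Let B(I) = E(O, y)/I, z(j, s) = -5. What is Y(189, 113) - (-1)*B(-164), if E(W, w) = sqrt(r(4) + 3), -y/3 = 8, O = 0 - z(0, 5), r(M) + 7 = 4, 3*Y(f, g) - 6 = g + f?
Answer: 308/3 ≈ 102.67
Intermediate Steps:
Y(f, g) = 2 + f/3 + g/3 (Y(f, g) = 2 + (g + f)/3 = 2 + (f + g)/3 = 2 + (f/3 + g/3) = 2 + f/3 + g/3)
r(M) = -3 (r(M) = -7 + 4 = -3)
O = 5 (O = 0 - 1*(-5) = 0 + 5 = 5)
y = -24 (y = -3*8 = -24)
E(W, w) = 0 (E(W, w) = sqrt(-3 + 3) = sqrt(0) = 0)
B(I) = 0 (B(I) = 0/I = 0)
Y(189, 113) - (-1)*B(-164) = (2 + (1/3)*189 + (1/3)*113) - (-1)*0 = (2 + 63 + 113/3) - 1*0 = 308/3 + 0 = 308/3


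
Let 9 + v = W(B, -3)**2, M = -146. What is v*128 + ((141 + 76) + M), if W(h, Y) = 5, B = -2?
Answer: 2119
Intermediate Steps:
v = 16 (v = -9 + 5**2 = -9 + 25 = 16)
v*128 + ((141 + 76) + M) = 16*128 + ((141 + 76) - 146) = 2048 + (217 - 146) = 2048 + 71 = 2119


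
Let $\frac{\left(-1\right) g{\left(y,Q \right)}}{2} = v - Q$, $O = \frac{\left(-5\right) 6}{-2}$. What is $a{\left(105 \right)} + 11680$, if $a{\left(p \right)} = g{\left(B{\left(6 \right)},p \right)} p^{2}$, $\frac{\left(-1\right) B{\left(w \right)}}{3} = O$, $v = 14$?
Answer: $2018230$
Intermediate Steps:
$O = 15$ ($O = \left(-30\right) \left(- \frac{1}{2}\right) = 15$)
$B{\left(w \right)} = -45$ ($B{\left(w \right)} = \left(-3\right) 15 = -45$)
$g{\left(y,Q \right)} = -28 + 2 Q$ ($g{\left(y,Q \right)} = - 2 \left(14 - Q\right) = -28 + 2 Q$)
$a{\left(p \right)} = p^{2} \left(-28 + 2 p\right)$ ($a{\left(p \right)} = \left(-28 + 2 p\right) p^{2} = p^{2} \left(-28 + 2 p\right)$)
$a{\left(105 \right)} + 11680 = 2 \cdot 105^{2} \left(-14 + 105\right) + 11680 = 2 \cdot 11025 \cdot 91 + 11680 = 2006550 + 11680 = 2018230$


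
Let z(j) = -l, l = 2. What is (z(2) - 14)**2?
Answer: 256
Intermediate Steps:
z(j) = -2 (z(j) = -1*2 = -2)
(z(2) - 14)**2 = (-2 - 14)**2 = (-16)**2 = 256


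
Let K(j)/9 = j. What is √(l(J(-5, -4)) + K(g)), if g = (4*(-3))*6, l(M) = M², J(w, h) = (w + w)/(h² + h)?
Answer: I*√23303/6 ≈ 25.442*I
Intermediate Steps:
J(w, h) = 2*w/(h + h²) (J(w, h) = (2*w)/(h + h²) = 2*w/(h + h²))
g = -72 (g = -12*6 = -72)
K(j) = 9*j
√(l(J(-5, -4)) + K(g)) = √((2*(-5)/(-4*(1 - 4)))² + 9*(-72)) = √((2*(-5)*(-¼)/(-3))² - 648) = √((2*(-5)*(-¼)*(-⅓))² - 648) = √((-⅚)² - 648) = √(25/36 - 648) = √(-23303/36) = I*√23303/6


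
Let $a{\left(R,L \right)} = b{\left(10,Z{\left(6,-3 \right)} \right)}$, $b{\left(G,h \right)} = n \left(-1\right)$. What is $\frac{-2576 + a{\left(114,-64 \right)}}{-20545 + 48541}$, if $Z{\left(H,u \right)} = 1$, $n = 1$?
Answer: $- \frac{859}{9332} \approx -0.092049$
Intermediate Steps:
$b{\left(G,h \right)} = -1$ ($b{\left(G,h \right)} = 1 \left(-1\right) = -1$)
$a{\left(R,L \right)} = -1$
$\frac{-2576 + a{\left(114,-64 \right)}}{-20545 + 48541} = \frac{-2576 - 1}{-20545 + 48541} = - \frac{2577}{27996} = \left(-2577\right) \frac{1}{27996} = - \frac{859}{9332}$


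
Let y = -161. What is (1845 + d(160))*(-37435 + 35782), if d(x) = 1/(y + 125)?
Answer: -36596869/12 ≈ -3.0497e+6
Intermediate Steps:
d(x) = -1/36 (d(x) = 1/(-161 + 125) = 1/(-36) = -1/36)
(1845 + d(160))*(-37435 + 35782) = (1845 - 1/36)*(-37435 + 35782) = (66419/36)*(-1653) = -36596869/12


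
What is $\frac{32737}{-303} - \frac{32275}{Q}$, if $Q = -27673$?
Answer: $- \frac{896151676}{8384919} \approx -106.88$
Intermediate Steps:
$\frac{32737}{-303} - \frac{32275}{Q} = \frac{32737}{-303} - \frac{32275}{-27673} = 32737 \left(- \frac{1}{303}\right) - - \frac{32275}{27673} = - \frac{32737}{303} + \frac{32275}{27673} = - \frac{896151676}{8384919}$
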